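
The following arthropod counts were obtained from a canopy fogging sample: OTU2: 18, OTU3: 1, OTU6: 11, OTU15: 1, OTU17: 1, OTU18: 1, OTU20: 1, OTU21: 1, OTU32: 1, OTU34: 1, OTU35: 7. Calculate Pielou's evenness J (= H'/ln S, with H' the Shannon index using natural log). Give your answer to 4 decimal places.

0.7059

Total N = 18+1+11+1+1+1+1+1+1+1+7 = 44, so the proportions are 0.409091, 0.022727, 0.25, 0.022727, 0.022727, 0.022727, 0.022727, 0.022727, 0.022727, 0.022727, 0.159091 (working shown to 6 dp, full precision carried).
H' = −Σ pᵢ ln pᵢ = −((-0.365653) + (-0.086004) + (-0.346574) + (-0.086004) + (-0.086004) + (-0.086004) + (-0.086004) + (-0.086004) + (-0.086004) + (-0.086004) + (-0.292454)) = 1.692714.
With S = 11 species, ln S = 2.397895, so J = 1.692714/2.397895 = 0.705917, i.e. 0.7059 to 4 decimal places.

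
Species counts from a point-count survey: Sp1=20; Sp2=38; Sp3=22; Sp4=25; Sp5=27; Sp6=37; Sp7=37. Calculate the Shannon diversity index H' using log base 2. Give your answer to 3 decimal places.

2.764

Total N = 20+38+22+25+27+37+37 = 206, so the proportions are 0.09709, 0.18447, 0.1068, 0.12136, 0.13107, 0.17961, 0.17961 (working shown to 5 dp, full precision carried).
Each pᵢ log₂ pᵢ term: 0.09709×(-3.36457)=-0.32666, 0.18447×(-2.43857)=-0.44983, 0.1068×(-3.22707)=-0.34464, 0.12136×(-3.04264)=-0.36925, 0.13107×(-2.93161)=-0.38424, 0.17961×(-2.47705)=-0.44491, 0.17961×(-2.47705)=-0.44491.
Sum = -2.76444, so H' = 2.764.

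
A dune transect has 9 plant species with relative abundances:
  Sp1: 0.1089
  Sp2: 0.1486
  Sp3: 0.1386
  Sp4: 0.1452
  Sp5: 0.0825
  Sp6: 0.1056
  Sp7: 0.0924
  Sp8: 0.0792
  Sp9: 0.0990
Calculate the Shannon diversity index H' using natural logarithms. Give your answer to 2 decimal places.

Each pᵢ ln pᵢ term (working shown to 4 dp, full precision carried): 0.1089×(-2.2173)=-0.2415, 0.1486×(-1.9065)=-0.2833, 0.1386×(-1.9762)=-0.2739, 0.1452×(-1.9296)=-0.2802, 0.0825×(-2.4950)=-0.2058, 0.1056×(-2.2481)=-0.2374, 0.0924×(-2.3816)=-0.2201, 0.0792×(-2.5358)=-0.2008, 0.099×(-2.3126)=-0.2290.
Sum = -2.1719, so H' = 2.17.

2.17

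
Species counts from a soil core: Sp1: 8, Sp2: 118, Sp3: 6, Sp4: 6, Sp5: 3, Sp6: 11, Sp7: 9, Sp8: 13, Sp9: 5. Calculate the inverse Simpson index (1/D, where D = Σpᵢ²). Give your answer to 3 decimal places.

2.215

Total N = 8+118+6+6+3+11+9+13+5 = 179, so the proportions are 0.044693, 0.659218, 0.03352, 0.03352, 0.01676, 0.061453, 0.050279, 0.072626, 0.027933 (working shown to 6 dp, full precision carried).
D = 0.044693² + 0.659218² + 0.03352² + 0.03352² + 0.01676² + 0.061453² + 0.050279² + 0.072626² + 0.027933² = 0.001997 + 0.434568 + 0.001124 + 0.001124 + 0.000281 + 0.003776 + 0.002528 + 0.005274 + 0.000780 = 0.451453.
So 1/D = 2.21507, i.e. 2.215 to 3 decimal places.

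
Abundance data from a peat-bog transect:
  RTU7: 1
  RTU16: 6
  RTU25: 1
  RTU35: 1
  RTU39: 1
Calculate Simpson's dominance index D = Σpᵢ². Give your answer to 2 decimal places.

Total N = 1+6+1+1+1 = 10, so the proportions are 0.1, 0.6, 0.1, 0.1, 0.1 (working shown to 4 dp, full precision carried).
D = 0.1² + 0.6² + 0.1² + 0.1² + 0.1² = 0.0100 + 0.3600 + 0.0100 + 0.0100 + 0.0100 = 0.4000.
To 2 decimal places, D = 0.40.

0.40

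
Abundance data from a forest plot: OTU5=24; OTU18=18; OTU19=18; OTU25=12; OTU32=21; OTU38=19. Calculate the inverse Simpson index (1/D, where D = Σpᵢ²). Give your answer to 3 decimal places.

Total N = 24+18+18+12+21+19 = 112, so the proportions are 0.2142857, 0.1607143, 0.1607143, 0.1071429, 0.1875, 0.1696429 (working shown to 7 dp, full precision carried).
D = 0.2142857² + 0.1607143² + 0.1607143² + 0.1071429² + 0.1875² + 0.1696429² = 0.0459184 + 0.0258291 + 0.0258291 + 0.0114796 + 0.0351562 + 0.0287787 = 0.1729911.
So 1/D = 5.78065, i.e. 5.781 to 3 decimal places.

5.781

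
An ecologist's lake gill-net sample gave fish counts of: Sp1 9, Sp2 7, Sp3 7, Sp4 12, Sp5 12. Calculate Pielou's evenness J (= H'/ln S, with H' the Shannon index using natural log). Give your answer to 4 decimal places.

0.9823

Total N = 9+7+7+12+12 = 47, so the proportions are 0.191489, 0.148936, 0.148936, 0.255319, 0.255319 (working shown to 6 dp, full precision carried).
H' = −Σ pᵢ ln pᵢ = −((-0.316517) + (-0.283610) + (-0.283610) + (-0.348572) + (-0.348572)) = 1.580881.
With S = 5 species, ln S = 1.609438, so J = 1.580881/1.609438 = 0.982257, i.e. 0.9823 to 4 decimal places.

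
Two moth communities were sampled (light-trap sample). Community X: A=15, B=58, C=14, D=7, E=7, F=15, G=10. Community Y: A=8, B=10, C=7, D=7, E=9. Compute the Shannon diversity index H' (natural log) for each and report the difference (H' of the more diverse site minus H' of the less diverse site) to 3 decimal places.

Community X: N=126, proportions 0.11905, 0.46032, 0.11111, 0.05556, 0.05556, 0.11905, 0.07937, giving H' = 1.63023 (working shown to 5 dp, full precision carried).
Community Y: N=41, proportions 0.19512, 0.2439, 0.17073, 0.17073, 0.21951, giving H' = 1.59945.
Difference = |1.63023 − 1.59945| = 0.03078, i.e. 0.031 to 3 decimal places.

0.031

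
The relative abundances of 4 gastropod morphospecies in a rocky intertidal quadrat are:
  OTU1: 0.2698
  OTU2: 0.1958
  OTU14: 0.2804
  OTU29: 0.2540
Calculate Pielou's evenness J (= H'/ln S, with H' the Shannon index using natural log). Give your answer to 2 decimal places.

0.99

H' = −Σ pᵢ ln pᵢ = −((-0.3535) + (-0.3193) + (-0.3565) + (-0.3481)) = 1.3774 (working shown to 4 dp, full precision carried).
With S = 4 species, ln S = 1.3863, so J = 1.3774/1.3863 = 0.9936, i.e. 0.99 to 2 decimal places.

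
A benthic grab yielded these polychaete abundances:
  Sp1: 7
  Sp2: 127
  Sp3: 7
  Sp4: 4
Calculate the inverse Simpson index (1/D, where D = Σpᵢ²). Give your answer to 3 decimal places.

Total N = 7+127+7+4 = 145, so the proportions are 0.048276, 0.875862, 0.048276, 0.027586 (working shown to 6 dp, full precision carried).
D = 0.048276² + 0.875862² + 0.048276² + 0.027586² = 0.002331 + 0.767134 + 0.002331 + 0.000761 = 0.772556.
So 1/D = 1.29440, i.e. 1.294 to 3 decimal places.

1.294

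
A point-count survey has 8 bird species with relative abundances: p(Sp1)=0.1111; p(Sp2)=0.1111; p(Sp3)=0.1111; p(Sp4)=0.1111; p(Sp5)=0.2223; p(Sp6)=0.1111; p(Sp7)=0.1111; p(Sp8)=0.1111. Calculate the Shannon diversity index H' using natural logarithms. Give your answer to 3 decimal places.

2.043

Each pᵢ ln pᵢ term (working shown to 5 dp, full precision carried): 0.1111×(-2.19732)=-0.24412, 0.1111×(-2.19732)=-0.24412, 0.1111×(-2.19732)=-0.24412, 0.1111×(-2.19732)=-0.24412, 0.2223×(-1.50373)=-0.33428, 0.1111×(-2.19732)=-0.24412, 0.1111×(-2.19732)=-0.24412, 0.1111×(-2.19732)=-0.24412.
Sum = -2.04314, so H' = 2.043.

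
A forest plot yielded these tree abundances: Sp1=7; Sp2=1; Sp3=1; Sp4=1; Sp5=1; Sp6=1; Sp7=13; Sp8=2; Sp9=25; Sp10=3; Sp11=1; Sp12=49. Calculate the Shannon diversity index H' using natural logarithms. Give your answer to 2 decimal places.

1.58

Total N = 7+1+1+1+1+1+13+2+25+3+1+49 = 105, so the proportions are 0.0667, 0.0095, 0.0095, 0.0095, 0.0095, 0.0095, 0.1238, 0.019, 0.2381, 0.0286, 0.0095, 0.4667 (working shown to 4 dp, full precision carried).
Each pᵢ ln pᵢ term: 0.0667×(-2.7081)=-0.1805, 0.0095×(-4.6540)=-0.0443, 0.0095×(-4.6540)=-0.0443, 0.0095×(-4.6540)=-0.0443, 0.0095×(-4.6540)=-0.0443, 0.0095×(-4.6540)=-0.0443, 0.1238×(-2.0890)=-0.2586, 0.019×(-3.9608)=-0.0754, 0.2381×(-1.4351)=-0.3417, 0.0286×(-3.5553)=-0.1016, 0.0095×(-4.6540)=-0.0443, 0.4667×(-0.7621)=-0.3557.
Sum = -1.5795, so H' = 1.58.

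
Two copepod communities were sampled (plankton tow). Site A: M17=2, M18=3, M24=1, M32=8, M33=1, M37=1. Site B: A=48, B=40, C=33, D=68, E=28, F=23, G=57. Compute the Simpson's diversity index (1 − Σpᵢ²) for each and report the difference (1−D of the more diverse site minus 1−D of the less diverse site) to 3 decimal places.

Site A: N=16, proportions 0.125, 0.1875, 0.0625, 0.5, 0.0625, 0.0625, giving 1−D = 0.68750 (working shown to 5 dp, full precision carried).
Site B: N=297, proportions 0.16162, 0.13468, 0.11111, 0.22896, 0.09428, 0.07744, 0.19192, giving 1−D = 0.83926.
Difference = |0.68750 − 0.83926| = 0.15176, i.e. 0.152 to 3 decimal places.

0.152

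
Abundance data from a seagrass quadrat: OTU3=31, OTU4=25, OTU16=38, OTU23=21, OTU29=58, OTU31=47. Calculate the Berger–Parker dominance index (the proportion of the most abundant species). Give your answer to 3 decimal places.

0.264

Total N = 31+25+38+21+58+47 = 220, so the proportions are 0.14091, 0.11364, 0.17273, 0.09545, 0.26364, 0.21364 (working shown to 5 dp, full precision carried).
The largest proportion is 0.26364, i.e. d = 0.264 to 3 decimal places.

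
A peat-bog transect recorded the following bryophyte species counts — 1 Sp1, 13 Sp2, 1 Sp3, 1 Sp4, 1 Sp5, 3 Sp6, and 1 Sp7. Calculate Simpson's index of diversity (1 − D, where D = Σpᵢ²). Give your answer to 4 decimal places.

Total N = 1+13+1+1+1+3+1 = 21, so the proportions are 0.047619, 0.619048, 0.047619, 0.047619, 0.047619, 0.142857, 0.047619 (working shown to 6 dp, full precision carried).
D = 0.047619² + 0.619048² + 0.047619² + 0.047619² + 0.047619² + 0.142857² + 0.047619² = 0.002268 + 0.383220 + 0.002268 + 0.002268 + 0.002268 + 0.020408 + 0.002268 = 0.414966.
So 1 − D = 0.585034, i.e. 0.5850 to 4 decimal places.

0.5850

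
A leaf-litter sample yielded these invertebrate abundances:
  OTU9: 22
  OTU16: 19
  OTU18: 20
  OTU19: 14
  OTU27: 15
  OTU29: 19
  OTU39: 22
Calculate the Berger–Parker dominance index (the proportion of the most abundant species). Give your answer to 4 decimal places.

0.1679

Total N = 22+19+20+14+15+19+22 = 131, so the proportions are 0.167939, 0.145038, 0.152672, 0.10687, 0.114504, 0.145038, 0.167939 (working shown to 6 dp, full precision carried).
The largest proportion is 0.167939, i.e. d = 0.1679 to 4 decimal places.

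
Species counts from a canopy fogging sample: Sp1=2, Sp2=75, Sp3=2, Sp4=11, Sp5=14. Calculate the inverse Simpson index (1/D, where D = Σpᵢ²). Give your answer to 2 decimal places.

Total N = 2+75+2+11+14 = 104, so the proportions are 0.01923, 0.72115, 0.01923, 0.10577, 0.13462 (working shown to 5 dp, full precision carried).
D = 0.01923² + 0.72115² + 0.01923² + 0.10577² + 0.13462² = 0.00037 + 0.52006 + 0.00037 + 0.01119 + 0.01812 = 0.55011.
So 1/D = 1.8178, i.e. 1.82 to 2 decimal places.

1.82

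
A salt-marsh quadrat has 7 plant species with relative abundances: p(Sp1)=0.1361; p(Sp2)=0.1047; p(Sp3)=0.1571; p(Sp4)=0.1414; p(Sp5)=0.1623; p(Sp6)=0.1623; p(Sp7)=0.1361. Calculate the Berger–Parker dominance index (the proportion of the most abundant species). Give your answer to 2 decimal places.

The largest proportion is 0.1623, i.e. d = 0.16 to 2 decimal places.

0.16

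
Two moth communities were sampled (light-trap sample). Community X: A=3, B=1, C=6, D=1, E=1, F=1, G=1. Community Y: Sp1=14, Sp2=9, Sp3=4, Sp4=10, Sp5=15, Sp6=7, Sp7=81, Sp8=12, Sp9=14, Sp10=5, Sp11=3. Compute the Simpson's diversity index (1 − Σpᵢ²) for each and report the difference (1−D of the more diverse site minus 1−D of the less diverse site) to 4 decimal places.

0.0040

Community X: N=14, proportions 0.214286, 0.071429, 0.428571, 0.071429, 0.071429, 0.071429, 0.071429, giving 1−D = 0.744898 (working shown to 6 dp, full precision carried).
Community Y: N=174, proportions 0.08046, 0.051724, 0.022989, 0.057471, 0.086207, 0.04023, 0.465517, 0.068966, 0.08046, 0.028736, 0.017241, giving 1−D = 0.748910.
Difference = |0.744898 − 0.748910| = 0.004012, i.e. 0.0040 to 4 decimal places.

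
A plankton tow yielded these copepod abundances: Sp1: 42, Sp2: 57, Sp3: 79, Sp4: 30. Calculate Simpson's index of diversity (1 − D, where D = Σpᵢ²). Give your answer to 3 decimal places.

0.719

Total N = 42+57+79+30 = 208, so the proportions are 0.20192, 0.27404, 0.37981, 0.14423 (working shown to 5 dp, full precision carried).
D = 0.20192² + 0.27404² + 0.37981² + 0.14423² = 0.04077 + 0.07510 + 0.14425 + 0.02080 = 0.28093.
So 1 − D = 0.71907, i.e. 0.719 to 3 decimal places.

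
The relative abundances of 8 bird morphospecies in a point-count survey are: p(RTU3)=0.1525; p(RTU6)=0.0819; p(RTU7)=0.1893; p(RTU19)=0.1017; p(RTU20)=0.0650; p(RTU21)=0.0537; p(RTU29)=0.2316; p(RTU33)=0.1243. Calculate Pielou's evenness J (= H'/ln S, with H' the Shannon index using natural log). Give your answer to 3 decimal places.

0.948

H' = −Σ pᵢ ln pᵢ = −((-0.28679) + (-0.20493) + (-0.31508) + (-0.23246) + (-0.17767) + (-0.15704) + (-0.33877) + (-0.25917)) = 1.97191 (working shown to 5 dp, full precision carried).
With S = 8 species, ln S = 2.07944, so J = 1.97191/2.07944 = 0.94829, i.e. 0.948 to 3 decimal places.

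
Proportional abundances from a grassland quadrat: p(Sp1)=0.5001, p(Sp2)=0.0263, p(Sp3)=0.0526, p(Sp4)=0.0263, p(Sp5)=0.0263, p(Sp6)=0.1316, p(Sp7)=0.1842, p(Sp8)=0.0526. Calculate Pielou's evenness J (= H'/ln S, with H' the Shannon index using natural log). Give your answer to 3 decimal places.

0.732

H' = −Σ pᵢ ln pᵢ = −((-0.34654) + (-0.09568) + (-0.15491) + (-0.09568) + (-0.09568) + (-0.26688) + (-0.31162) + (-0.15491)) = 1.52191 (working shown to 5 dp, full precision carried).
With S = 8 species, ln S = 2.07944, so J = 1.52191/2.07944 = 0.73189, i.e. 0.732 to 3 decimal places.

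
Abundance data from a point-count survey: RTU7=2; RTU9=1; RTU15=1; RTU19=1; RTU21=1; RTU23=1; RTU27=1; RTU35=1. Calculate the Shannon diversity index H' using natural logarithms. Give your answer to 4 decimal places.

2.0432

Total N = 2+1+1+1+1+1+1+1 = 9, so the proportions are 0.222222, 0.111111, 0.111111, 0.111111, 0.111111, 0.111111, 0.111111, 0.111111 (working shown to 6 dp, full precision carried).
Each pᵢ ln pᵢ term: 0.222222×(-1.504077)=-0.334239, 0.111111×(-2.197225)=-0.244136, 0.111111×(-2.197225)=-0.244136, 0.111111×(-2.197225)=-0.244136, 0.111111×(-2.197225)=-0.244136, 0.111111×(-2.197225)=-0.244136, 0.111111×(-2.197225)=-0.244136, 0.111111×(-2.197225)=-0.244136.
Sum = -2.043192, so H' = 2.0432.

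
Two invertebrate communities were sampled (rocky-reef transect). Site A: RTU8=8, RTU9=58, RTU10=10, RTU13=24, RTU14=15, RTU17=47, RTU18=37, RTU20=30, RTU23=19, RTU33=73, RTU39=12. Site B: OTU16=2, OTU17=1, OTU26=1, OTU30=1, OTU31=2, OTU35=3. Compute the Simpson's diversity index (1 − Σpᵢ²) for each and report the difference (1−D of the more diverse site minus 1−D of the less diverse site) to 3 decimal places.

0.068

Site A: N=333, proportions 0.02402, 0.17417, 0.03003, 0.07207, 0.04505, 0.14114, 0.11111, 0.09009, 0.05706, 0.21922, 0.03604, giving 1−D = 0.86797 (working shown to 5 dp, full precision carried).
Site B: N=10, proportions 0.2, 0.1, 0.1, 0.1, 0.2, 0.3, giving 1−D = 0.80000.
Difference = |0.86797 − 0.80000| = 0.06797, i.e. 0.068 to 3 decimal places.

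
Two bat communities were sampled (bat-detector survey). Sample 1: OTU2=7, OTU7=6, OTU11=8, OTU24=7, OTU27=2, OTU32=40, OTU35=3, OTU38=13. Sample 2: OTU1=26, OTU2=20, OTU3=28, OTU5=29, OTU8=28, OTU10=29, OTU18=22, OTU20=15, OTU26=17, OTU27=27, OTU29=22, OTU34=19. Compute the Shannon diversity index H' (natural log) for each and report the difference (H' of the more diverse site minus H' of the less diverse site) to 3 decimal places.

Sample 1: N=86, proportions 0.081395, 0.069767, 0.093023, 0.081395, 0.023256, 0.465116, 0.034884, 0.151163, giving H' = 1.661202 (working shown to 6 dp, full precision carried).
Sample 2: N=282, proportions 0.092199, 0.070922, 0.099291, 0.102837, 0.099291, 0.102837, 0.078014, 0.053191, 0.060284, 0.095745, 0.078014, 0.067376, giving H' = 2.463698.
Difference = |1.661202 − 2.463698| = 0.802496, i.e. 0.802 to 3 decimal places.

0.802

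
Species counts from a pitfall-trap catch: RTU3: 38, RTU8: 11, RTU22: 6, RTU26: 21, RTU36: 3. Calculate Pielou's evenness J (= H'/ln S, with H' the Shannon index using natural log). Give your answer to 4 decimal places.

0.8069

Total N = 38+11+6+21+3 = 79, so the proportions are 0.481013, 0.139241, 0.075949, 0.265823, 0.037975 (working shown to 6 dp, full precision carried).
H' = −Σ pᵢ ln pᵢ = −((-0.352035) + (-0.274520) + (-0.195774) + (-0.352195) + (-0.124209)) = 1.298733.
With S = 5 species, ln S = 1.609438, so J = 1.298733/1.609438 = 0.806948, i.e. 0.8069 to 4 decimal places.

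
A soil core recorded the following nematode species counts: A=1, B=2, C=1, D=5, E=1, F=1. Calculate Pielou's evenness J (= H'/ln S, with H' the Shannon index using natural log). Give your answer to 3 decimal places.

Total N = 1+2+1+5+1+1 = 11, so the proportions are 0.09091, 0.18182, 0.09091, 0.45455, 0.09091, 0.09091 (working shown to 5 dp, full precision carried).
H' = −Σ pᵢ ln pᵢ = −((-0.21799) + (-0.30995) + (-0.21799) + (-0.35839) + (-0.21799) + (-0.21799)) = 1.54031.
With S = 6 species, ln S = 1.79176, so J = 1.54031/1.79176 = 0.85966, i.e. 0.860 to 3 decimal places.

0.860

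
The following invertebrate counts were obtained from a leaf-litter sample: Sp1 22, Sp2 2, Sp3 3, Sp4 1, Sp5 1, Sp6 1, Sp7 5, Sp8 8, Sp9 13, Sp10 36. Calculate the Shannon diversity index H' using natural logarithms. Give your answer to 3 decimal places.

Total N = 22+2+3+1+1+1+5+8+13+36 = 92, so the proportions are 0.23913, 0.02174, 0.03261, 0.01087, 0.01087, 0.01087, 0.05435, 0.08696, 0.1413, 0.3913 (working shown to 5 dp, full precision carried).
Each pᵢ ln pᵢ term: 0.23913×(-1.43075)=-0.34213, 0.02174×(-3.82864)=-0.08323, 0.03261×(-3.42318)=-0.11163, 0.01087×(-4.52179)=-0.04915, 0.01087×(-4.52179)=-0.04915, 0.01087×(-4.52179)=-0.04915, 0.05435×(-2.91235)=-0.15828, 0.08696×(-2.44235)=-0.21238, 0.1413×(-1.95684)=-0.27651, 0.3913×(-0.93827)=-0.36715.
Sum = -1.69876, so H' = 1.699.

1.699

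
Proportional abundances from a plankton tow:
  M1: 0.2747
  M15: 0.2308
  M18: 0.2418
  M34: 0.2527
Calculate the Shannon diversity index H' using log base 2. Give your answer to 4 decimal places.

1.9970

Each pᵢ log₂ pᵢ term (working shown to 6 dp, full precision carried): 0.2747×(-1.864071)=-0.512060, 0.2308×(-2.115285)=-0.488208, 0.2418×(-2.048114)=-0.495234, 0.2527×(-1.984502)=-0.501484.
Sum = -1.996986, so H' = 1.9970.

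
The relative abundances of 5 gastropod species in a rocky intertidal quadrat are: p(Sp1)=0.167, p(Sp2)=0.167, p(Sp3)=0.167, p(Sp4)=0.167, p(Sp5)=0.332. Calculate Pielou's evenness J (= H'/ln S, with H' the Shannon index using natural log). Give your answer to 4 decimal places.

H' = −Σ pᵢ ln pᵢ = −((-0.298890) + (-0.298890) + (-0.298890) + (-0.298890) + (-0.366070)) = 1.561631 (working shown to 6 dp, full precision carried).
With S = 5 species, ln S = 1.609438, so J = 1.561631/1.609438 = 0.970296, i.e. 0.9703 to 4 decimal places.

0.9703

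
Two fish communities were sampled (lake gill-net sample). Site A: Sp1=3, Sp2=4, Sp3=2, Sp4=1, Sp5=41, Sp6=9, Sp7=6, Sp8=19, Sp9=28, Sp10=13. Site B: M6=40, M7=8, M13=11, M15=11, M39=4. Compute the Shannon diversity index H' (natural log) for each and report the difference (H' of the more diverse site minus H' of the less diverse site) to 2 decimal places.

Site A: N=126, proportions 0.0238, 0.0317, 0.0159, 0.0079, 0.3254, 0.0714, 0.0476, 0.1508, 0.2222, 0.1032, giving H' = 1.8553 (working shown to 4 dp, full precision carried).
Site B: N=74, proportions 0.5405, 0.1081, 0.1486, 0.1486, 0.0541, giving H' = 1.2974.
Difference = |1.8553 − 1.2974| = 0.5579, i.e. 0.56 to 2 decimal places.

0.56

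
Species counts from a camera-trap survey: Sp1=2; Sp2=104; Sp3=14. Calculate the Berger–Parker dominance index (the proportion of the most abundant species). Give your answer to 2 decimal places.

0.87

Total N = 2+104+14 = 120, so the proportions are 0.0167, 0.8667, 0.1167 (working shown to 4 dp, full precision carried).
The largest proportion is 0.8667, i.e. d = 0.87 to 2 decimal places.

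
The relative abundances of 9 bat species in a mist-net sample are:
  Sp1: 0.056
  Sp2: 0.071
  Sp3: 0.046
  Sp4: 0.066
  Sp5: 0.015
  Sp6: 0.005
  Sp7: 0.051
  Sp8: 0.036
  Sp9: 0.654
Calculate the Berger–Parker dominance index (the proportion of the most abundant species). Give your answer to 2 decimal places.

The largest proportion is 0.654, i.e. d = 0.65 to 2 decimal places.

0.65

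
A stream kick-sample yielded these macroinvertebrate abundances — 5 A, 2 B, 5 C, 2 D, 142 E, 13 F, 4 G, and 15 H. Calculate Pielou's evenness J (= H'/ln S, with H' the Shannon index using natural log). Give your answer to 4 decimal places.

Total N = 5+2+5+2+142+13+4+15 = 188, so the proportions are 0.026596, 0.010638, 0.026596, 0.010638, 0.755319, 0.069149, 0.021277, 0.079787 (working shown to 6 dp, full precision carried).
H' = −Σ pᵢ ln pᵢ = −((-0.096463) + (-0.048333) + (-0.096463) + (-0.048333) + (-0.211954) + (-0.184731) + (-0.081918) + (-0.201733)) = 0.969928.
With S = 8 species, ln S = 2.079442, so J = 0.969928/2.079442 = 0.466437, i.e. 0.4664 to 4 decimal places.

0.4664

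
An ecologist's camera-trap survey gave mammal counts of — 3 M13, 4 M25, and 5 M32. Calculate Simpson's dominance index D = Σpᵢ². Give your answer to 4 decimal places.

0.3472

Total N = 3+4+5 = 12, so the proportions are 0.25, 0.333333, 0.416667 (working shown to 6 dp, full precision carried).
D = 0.25² + 0.333333² + 0.416667² = 0.062500 + 0.111111 + 0.173611 = 0.347222.
To 4 decimal places, D = 0.3472.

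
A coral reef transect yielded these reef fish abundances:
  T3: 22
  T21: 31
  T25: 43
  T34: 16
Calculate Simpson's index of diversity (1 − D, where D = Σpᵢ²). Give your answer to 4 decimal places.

0.7170

Total N = 22+31+43+16 = 112, so the proportions are 0.196429, 0.276786, 0.383929, 0.142857 (working shown to 6 dp, full precision carried).
D = 0.196429² + 0.276786² + 0.383929² + 0.142857² = 0.038584 + 0.076610 + 0.147401 + 0.020408 = 0.283004.
So 1 − D = 0.716996, i.e. 0.7170 to 4 decimal places.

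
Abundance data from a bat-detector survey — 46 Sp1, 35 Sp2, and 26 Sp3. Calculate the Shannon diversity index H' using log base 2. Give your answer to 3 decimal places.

Total N = 46+35+26 = 107, so the proportions are 0.42991, 0.3271, 0.24299 (working shown to 5 dp, full precision carried).
Each pᵢ log₂ pᵢ term: 0.42991×(-1.21791)=-0.52359, 0.3271×(-1.61218)=-0.52735, 0.24299×(-2.04103)=-0.49595.
Sum = -1.54689, so H' = 1.547.

1.547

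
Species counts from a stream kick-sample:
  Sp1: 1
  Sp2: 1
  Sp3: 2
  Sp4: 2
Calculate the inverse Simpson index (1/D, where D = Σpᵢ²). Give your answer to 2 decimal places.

3.60

Total N = 1+1+2+2 = 6, so the proportions are 0.166667, 0.166667, 0.333333, 0.333333 (working shown to 6 dp, full precision carried).
D = 0.166667² + 0.166667² + 0.333333² + 0.333333² = 0.027778 + 0.027778 + 0.111111 + 0.111111 = 0.277778.
So 1/D = 3.6000, i.e. 3.60 to 2 decimal places.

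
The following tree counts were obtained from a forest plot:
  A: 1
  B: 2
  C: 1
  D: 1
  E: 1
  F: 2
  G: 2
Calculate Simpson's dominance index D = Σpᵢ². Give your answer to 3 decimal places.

0.160

Total N = 1+2+1+1+1+2+2 = 10, so the proportions are 0.1, 0.2, 0.1, 0.1, 0.1, 0.2, 0.2 (working shown to 5 dp, full precision carried).
D = 0.1² + 0.2² + 0.1² + 0.1² + 0.1² + 0.2² + 0.2² = 0.01000 + 0.04000 + 0.01000 + 0.01000 + 0.01000 + 0.04000 + 0.04000 = 0.16000.
To 3 decimal places, D = 0.160.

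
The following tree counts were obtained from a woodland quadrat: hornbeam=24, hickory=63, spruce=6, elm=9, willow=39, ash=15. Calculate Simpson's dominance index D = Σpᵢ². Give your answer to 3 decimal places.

Total N = 24+63+6+9+39+15 = 156, so the proportions are 0.15385, 0.40385, 0.03846, 0.05769, 0.25, 0.09615 (working shown to 5 dp, full precision carried).
D = 0.15385² + 0.40385² + 0.03846² + 0.05769² + 0.25² + 0.09615² = 0.02367 + 0.16309 + 0.00148 + 0.00333 + 0.06250 + 0.00925 = 0.26331.
To 3 decimal places, D = 0.263.

0.263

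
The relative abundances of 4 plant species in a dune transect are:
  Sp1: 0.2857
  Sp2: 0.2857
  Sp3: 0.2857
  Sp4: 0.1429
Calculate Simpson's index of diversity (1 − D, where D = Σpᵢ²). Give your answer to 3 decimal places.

0.735

D = 0.2857² + 0.2857² + 0.2857² + 0.1429² = 0.08162 + 0.08162 + 0.08162 + 0.02042 = 0.26529 (working shown to 5 dp, full precision carried).
So 1 − D = 0.73471, i.e. 0.735 to 3 decimal places.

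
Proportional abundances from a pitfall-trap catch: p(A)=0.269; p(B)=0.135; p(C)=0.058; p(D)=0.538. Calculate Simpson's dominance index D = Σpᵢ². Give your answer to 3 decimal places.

D = 0.269² + 0.135² + 0.058² + 0.538² = 0.07236 + 0.01823 + 0.00336 + 0.28944 = 0.38339 (working shown to 5 dp, full precision carried).
To 3 decimal places, D = 0.383.

0.383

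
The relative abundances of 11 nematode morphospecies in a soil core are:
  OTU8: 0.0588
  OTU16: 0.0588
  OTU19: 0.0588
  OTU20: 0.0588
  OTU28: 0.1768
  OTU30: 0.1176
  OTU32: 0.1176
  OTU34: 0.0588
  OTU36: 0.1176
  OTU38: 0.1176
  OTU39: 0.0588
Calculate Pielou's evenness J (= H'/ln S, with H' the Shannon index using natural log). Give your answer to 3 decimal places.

H' = −Σ pᵢ ln pᵢ = −((-0.16662) + (-0.16662) + (-0.16662) + (-0.16662) + (-0.30635) + (-0.25172) + (-0.25172) + (-0.16662) + (-0.25172) + (-0.25172) + (-0.16662)) = 2.31292 (working shown to 5 dp, full precision carried).
With S = 11 species, ln S = 2.39790, so J = 2.31292/2.39790 = 0.96456, i.e. 0.965 to 3 decimal places.

0.965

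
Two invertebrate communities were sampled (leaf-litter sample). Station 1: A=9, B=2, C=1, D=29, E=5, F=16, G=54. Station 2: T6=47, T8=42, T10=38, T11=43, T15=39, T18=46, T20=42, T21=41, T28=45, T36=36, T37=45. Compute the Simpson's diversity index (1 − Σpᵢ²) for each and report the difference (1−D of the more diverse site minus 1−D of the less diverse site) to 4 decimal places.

Station 1: N=116, proportions 0.077586, 0.017241, 0.008621, 0.25, 0.043103, 0.137931, 0.465517, giving 1−D = 0.693520 (working shown to 6 dp, full precision carried).
Station 2: N=464, proportions 0.101293, 0.090517, 0.081897, 0.092672, 0.084052, 0.099138, 0.090517, 0.088362, 0.096983, 0.077586, 0.096983, giving 1−D = 0.908526.
Difference = |0.693520 − 0.908526| = 0.215006, i.e. 0.2150 to 4 decimal places.

0.2150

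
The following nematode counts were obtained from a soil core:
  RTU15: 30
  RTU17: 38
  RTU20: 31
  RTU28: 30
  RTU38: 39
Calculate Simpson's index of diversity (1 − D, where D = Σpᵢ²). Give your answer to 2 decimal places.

Total N = 30+38+31+30+39 = 168, so the proportions are 0.1786, 0.2262, 0.1845, 0.1786, 0.2321 (working shown to 4 dp, full precision carried).
D = 0.1786² + 0.2262² + 0.1845² + 0.1786² + 0.2321² = 0.0319 + 0.0512 + 0.0340 + 0.0319 + 0.0539 = 0.2029.
So 1 − D = 0.7971, i.e. 0.80 to 2 decimal places.

0.80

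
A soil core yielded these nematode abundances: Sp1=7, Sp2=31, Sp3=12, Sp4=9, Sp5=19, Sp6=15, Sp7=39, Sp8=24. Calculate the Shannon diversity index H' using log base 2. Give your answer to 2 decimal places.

Total N = 7+31+12+9+19+15+39+24 = 156, so the proportions are 0.0449, 0.1987, 0.0769, 0.0577, 0.1218, 0.0962, 0.25, 0.1538 (working shown to 4 dp, full precision carried).
Each pᵢ log₂ pᵢ term: 0.0449×(-4.4780)=-0.2009, 0.1987×(-2.3312)=-0.4633, 0.0769×(-3.7004)=-0.2846, 0.0577×(-4.1155)=-0.2374, 0.1218×(-3.0375)=-0.3699, 0.0962×(-3.3785)=-0.3249, 0.25×(-2.0000)=-0.5000, 0.1538×(-2.7004)=-0.4155.
Sum = -2.7965, so H' = 2.80.

2.80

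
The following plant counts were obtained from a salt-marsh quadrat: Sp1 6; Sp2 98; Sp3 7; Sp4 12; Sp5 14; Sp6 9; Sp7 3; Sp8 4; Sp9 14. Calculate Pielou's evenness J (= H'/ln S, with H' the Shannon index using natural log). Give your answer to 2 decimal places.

Total N = 6+98+7+12+14+9+3+4+14 = 167, so the proportions are 0.0359, 0.5868, 0.0419, 0.0719, 0.0838, 0.0539, 0.018, 0.024, 0.0838 (working shown to 4 dp, full precision carried).
H' = −Σ pᵢ ln pᵢ = −((-0.1195) + (-0.3128) + (-0.1330) + (-0.1892) + (-0.2078) + (-0.1574) + (-0.0722) + (-0.0894) + (-0.2078)) = 1.4891.
With S = 9 species, ln S = 2.1972, so J = 1.4891/2.1972 = 0.6777, i.e. 0.68 to 2 decimal places.

0.68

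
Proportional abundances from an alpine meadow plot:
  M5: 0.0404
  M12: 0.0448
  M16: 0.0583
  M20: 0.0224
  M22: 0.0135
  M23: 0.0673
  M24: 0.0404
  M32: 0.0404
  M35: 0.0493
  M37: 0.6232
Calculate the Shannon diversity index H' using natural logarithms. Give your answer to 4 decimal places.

Each pᵢ ln pᵢ term (working shown to 6 dp, full precision carried): 0.0404×(-3.208925)=-0.129641, 0.0448×(-3.105547)=-0.139129, 0.0583×(-2.842153)=-0.165698, 0.0224×(-3.798694)=-0.085091, 0.0135×(-4.305066)=-0.058118, 0.0673×(-2.698595)=-0.181615, 0.0404×(-3.208925)=-0.129641, 0.0404×(-3.208925)=-0.129641, 0.0493×(-3.009831)=-0.148385, 0.6232×(-0.472888)=-0.294704.
Sum = -1.461661, so H' = 1.4617.

1.4617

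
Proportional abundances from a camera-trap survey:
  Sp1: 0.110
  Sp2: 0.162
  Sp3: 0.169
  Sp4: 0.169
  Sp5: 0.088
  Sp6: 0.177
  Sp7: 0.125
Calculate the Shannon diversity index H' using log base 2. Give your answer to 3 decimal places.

Each pᵢ log₂ pᵢ term (working shown to 5 dp, full precision carried): 0.11×(-3.18442)=-0.35029, 0.162×(-2.62593)=-0.42540, 0.169×(-2.56490)=-0.43347, 0.169×(-2.56490)=-0.43347, 0.088×(-3.50635)=-0.30856, 0.177×(-2.49818)=-0.44218, 0.125×(-3.00000)=-0.37500.
Sum = -2.76836, so H' = 2.768.

2.768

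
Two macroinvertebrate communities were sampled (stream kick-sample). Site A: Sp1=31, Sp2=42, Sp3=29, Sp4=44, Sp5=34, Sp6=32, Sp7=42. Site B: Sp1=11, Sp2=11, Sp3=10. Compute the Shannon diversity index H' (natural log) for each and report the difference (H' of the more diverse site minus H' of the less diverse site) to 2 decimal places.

Site A: N=254, proportions 0.122, 0.1654, 0.1142, 0.1732, 0.1339, 0.126, 0.1654, giving H' = 1.9335 (working shown to 4 dp, full precision carried).
Site B: N=32, proportions 0.3438, 0.3438, 0.3125, giving H' = 1.0976.
Difference = |1.9335 − 1.0976| = 0.8359, i.e. 0.84 to 2 decimal places.

0.84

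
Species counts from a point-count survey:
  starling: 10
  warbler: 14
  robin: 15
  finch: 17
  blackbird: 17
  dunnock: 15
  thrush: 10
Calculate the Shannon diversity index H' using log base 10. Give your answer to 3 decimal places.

Total N = 10+14+15+17+17+15+10 = 98, so the proportions are 0.102041, 0.142857, 0.153061, 0.173469, 0.173469, 0.153061, 0.102041 (working shown to 6 dp, full precision carried).
Each pᵢ log₁₀ pᵢ term: 0.102041×(-0.991226)=-0.101146, 0.142857×(-0.845098)=-0.120728, 0.153061×(-0.815135)=-0.124766, 0.173469×(-0.760777)=-0.131972, 0.173469×(-0.760777)=-0.131972, 0.153061×(-0.815135)=-0.124766, 0.102041×(-0.991226)=-0.101146.
Sum = -0.836493, so H' = 0.836.

0.836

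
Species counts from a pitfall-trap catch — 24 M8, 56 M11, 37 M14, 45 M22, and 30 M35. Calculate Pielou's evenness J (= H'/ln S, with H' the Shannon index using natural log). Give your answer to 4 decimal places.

0.9734

Total N = 24+56+37+45+30 = 192, so the proportions are 0.125, 0.291667, 0.192708, 0.234375, 0.15625 (working shown to 6 dp, full precision carried).
H' = −Σ pᵢ ln pᵢ = −((-0.259930) + (-0.359375) + (-0.317309) + (-0.340039) + (-0.290047)) = 1.566700.
With S = 5 species, ln S = 1.609438, so J = 1.566700/1.609438 = 0.973446, i.e. 0.9734 to 4 decimal places.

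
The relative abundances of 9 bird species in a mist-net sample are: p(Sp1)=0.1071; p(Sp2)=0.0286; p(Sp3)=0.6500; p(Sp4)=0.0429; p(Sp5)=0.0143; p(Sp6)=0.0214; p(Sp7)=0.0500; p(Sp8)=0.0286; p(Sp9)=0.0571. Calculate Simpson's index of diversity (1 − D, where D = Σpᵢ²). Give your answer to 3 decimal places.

0.556

D = 0.1071² + 0.0286² + 0.65² + 0.0429² + 0.0143² + 0.0214² + 0.05² + 0.0286² + 0.0571² = 0.01147 + 0.00082 + 0.42250 + 0.00184 + 0.00020 + 0.00046 + 0.00250 + 0.00082 + 0.00326 = 0.44387 (working shown to 5 dp, full precision carried).
So 1 − D = 0.55613, i.e. 0.556 to 3 decimal places.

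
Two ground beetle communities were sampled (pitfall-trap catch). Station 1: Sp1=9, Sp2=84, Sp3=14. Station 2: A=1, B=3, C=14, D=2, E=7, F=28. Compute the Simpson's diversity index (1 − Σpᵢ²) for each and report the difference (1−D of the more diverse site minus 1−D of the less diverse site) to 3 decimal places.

Station 1: N=107, proportions 0.08411, 0.78505, 0.13084, giving 1−D = 0.35951 (working shown to 5 dp, full precision carried).
Station 2: N=55, proportions 0.01818, 0.05455, 0.25455, 0.03636, 0.12727, 0.50909, giving 1−D = 0.65521.
Difference = |0.35951 − 0.65521| = 0.29570, i.e. 0.296 to 3 decimal places.

0.296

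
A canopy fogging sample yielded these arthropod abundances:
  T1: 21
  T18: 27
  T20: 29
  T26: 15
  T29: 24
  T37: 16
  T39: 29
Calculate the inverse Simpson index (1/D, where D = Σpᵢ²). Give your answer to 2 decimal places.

6.63

Total N = 21+27+29+15+24+16+29 = 161, so the proportions are 0.130435, 0.167702, 0.180124, 0.093168, 0.149068, 0.099379, 0.180124 (working shown to 6 dp, full precision carried).
D = 0.130435² + 0.167702² + 0.180124² + 0.093168² + 0.149068² + 0.099379² + 0.180124² = 0.017013 + 0.028124 + 0.032445 + 0.008680 + 0.022221 + 0.009876 + 0.032445 = 0.150804.
So 1/D = 6.6311, i.e. 6.63 to 2 decimal places.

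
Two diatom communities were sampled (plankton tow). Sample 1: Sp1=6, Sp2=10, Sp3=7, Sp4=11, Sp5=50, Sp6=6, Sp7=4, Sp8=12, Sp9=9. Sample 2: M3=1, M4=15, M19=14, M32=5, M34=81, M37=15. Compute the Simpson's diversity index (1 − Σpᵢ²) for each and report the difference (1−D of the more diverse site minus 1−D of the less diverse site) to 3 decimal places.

0.188

Sample 1: N=115, proportions 0.05217, 0.08696, 0.06087, 0.09565, 0.43478, 0.05217, 0.03478, 0.10435, 0.07826, giving 1−D = 0.76688 (working shown to 5 dp, full precision carried).
Sample 2: N=131, proportions 0.00763, 0.1145, 0.10687, 0.03817, 0.61832, 0.1145, giving 1−D = 0.57852.
Difference = |0.76688 − 0.57852| = 0.18836, i.e. 0.188 to 3 decimal places.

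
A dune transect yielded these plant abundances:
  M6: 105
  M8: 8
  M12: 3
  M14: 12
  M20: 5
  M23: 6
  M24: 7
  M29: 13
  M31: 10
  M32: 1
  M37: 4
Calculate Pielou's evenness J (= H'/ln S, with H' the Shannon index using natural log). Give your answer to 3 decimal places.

0.635

Total N = 105+8+3+12+5+6+7+13+10+1+4 = 174, so the proportions are 0.60345, 0.04598, 0.01724, 0.06897, 0.02874, 0.03448, 0.04023, 0.07471, 0.05747, 0.00575, 0.02299 (working shown to 5 dp, full precision carried).
H' = −Σ pᵢ ln pᵢ = −((-0.30480) + (-0.14159) + (-0.07001) + (-0.18442) + (-0.10200) + (-0.11611) + (-0.12926) + (-0.19381) + (-0.16416) + (-0.02965) + (-0.08673)) = 1.52256.
With S = 11 species, ln S = 2.39790, so J = 1.52256/2.39790 = 0.63496, i.e. 0.635 to 3 decimal places.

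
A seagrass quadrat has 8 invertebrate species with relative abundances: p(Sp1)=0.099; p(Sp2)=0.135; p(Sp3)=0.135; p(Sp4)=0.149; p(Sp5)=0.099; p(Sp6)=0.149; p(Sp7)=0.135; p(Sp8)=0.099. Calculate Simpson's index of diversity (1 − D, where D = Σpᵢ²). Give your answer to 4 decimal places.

D = 0.099² + 0.135² + 0.135² + 0.149² + 0.099² + 0.149² + 0.135² + 0.099² = 0.009801 + 0.018225 + 0.018225 + 0.022201 + 0.009801 + 0.022201 + 0.018225 + 0.009801 = 0.128480 (working shown to 6 dp, full precision carried).
So 1 − D = 0.871520, i.e. 0.8715 to 4 decimal places.

0.8715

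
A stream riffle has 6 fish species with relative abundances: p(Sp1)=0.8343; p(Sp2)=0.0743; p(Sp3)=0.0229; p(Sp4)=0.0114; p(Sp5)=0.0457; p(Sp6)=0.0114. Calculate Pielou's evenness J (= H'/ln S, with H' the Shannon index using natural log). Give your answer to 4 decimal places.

H' = −Σ pᵢ ln pᵢ = −((-0.151144) + (-0.193154) + (-0.086485) + (-0.051005) + (-0.141015) + (-0.051005)) = 0.673807 (working shown to 6 dp, full precision carried).
With S = 6 species, ln S = 1.791759, so J = 0.673807/1.791759 = 0.376059, i.e. 0.3761 to 4 decimal places.

0.3761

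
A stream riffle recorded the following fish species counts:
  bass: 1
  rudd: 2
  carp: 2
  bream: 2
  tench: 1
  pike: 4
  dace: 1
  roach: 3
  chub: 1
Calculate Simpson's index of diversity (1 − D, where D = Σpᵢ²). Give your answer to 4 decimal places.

0.8581

Total N = 1+2+2+2+1+4+1+3+1 = 17, so the proportions are 0.058824, 0.117647, 0.117647, 0.117647, 0.058824, 0.235294, 0.058824, 0.176471, 0.058824 (working shown to 6 dp, full precision carried).
D = 0.058824² + 0.117647² + 0.117647² + 0.117647² + 0.058824² + 0.235294² + 0.058824² + 0.176471² + 0.058824² = 0.003460 + 0.013841 + 0.013841 + 0.013841 + 0.003460 + 0.055363 + 0.003460 + 0.031142 + 0.003460 = 0.141869.
So 1 − D = 0.858131, i.e. 0.8581 to 4 decimal places.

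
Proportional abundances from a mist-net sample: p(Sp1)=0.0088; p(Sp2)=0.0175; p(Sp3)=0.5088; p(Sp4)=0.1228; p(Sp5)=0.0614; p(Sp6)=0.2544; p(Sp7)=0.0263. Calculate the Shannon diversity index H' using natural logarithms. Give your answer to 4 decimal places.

Each pᵢ ln pᵢ term (working shown to 6 dp, full precision carried): 0.0088×(-4.733004)=-0.041650, 0.0175×(-4.045554)=-0.070797, 0.5088×(-0.675700)=-0.343796, 0.1228×(-2.097198)=-0.257536, 0.0614×(-2.790345)=-0.171327, 0.2544×(-1.368847)=-0.348235, 0.0263×(-3.638186)=-0.095684.
Sum = -1.329026, so H' = 1.3290.

1.3290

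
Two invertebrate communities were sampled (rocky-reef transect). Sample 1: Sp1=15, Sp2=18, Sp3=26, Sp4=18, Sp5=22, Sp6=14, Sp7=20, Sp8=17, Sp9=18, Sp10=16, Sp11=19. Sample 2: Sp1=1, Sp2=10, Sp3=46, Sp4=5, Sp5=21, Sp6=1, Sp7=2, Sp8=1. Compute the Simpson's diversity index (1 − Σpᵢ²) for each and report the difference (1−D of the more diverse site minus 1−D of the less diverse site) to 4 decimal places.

0.2616

Sample 1: N=203, proportions 0.073892, 0.08867, 0.128079, 0.08867, 0.108374, 0.068966, 0.098522, 0.083744, 0.08867, 0.078818, 0.093596, giving 1−D = 0.906355 (working shown to 6 dp, full precision carried).
Sample 2: N=87, proportions 0.011494, 0.114943, 0.528736, 0.057471, 0.241379, 0.011494, 0.022989, 0.011494, giving 1−D = 0.644735.
Difference = |0.906355 − 0.644735| = 0.261620, i.e. 0.2616 to 4 decimal places.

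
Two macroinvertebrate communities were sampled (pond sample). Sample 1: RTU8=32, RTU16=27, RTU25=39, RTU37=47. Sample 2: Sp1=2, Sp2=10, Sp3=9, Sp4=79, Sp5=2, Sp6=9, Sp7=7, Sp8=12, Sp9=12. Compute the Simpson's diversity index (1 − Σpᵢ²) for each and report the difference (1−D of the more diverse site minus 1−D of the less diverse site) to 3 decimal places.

Sample 1: N=145, proportions 0.22069, 0.186207, 0.268966, 0.324138, giving 1−D = 0.739215 (working shown to 6 dp, full precision carried).
Sample 2: N=142, proportions 0.014085, 0.070423, 0.06338, 0.556338, 0.014085, 0.06338, 0.049296, 0.084507, 0.084507, giving 1−D = 0.660385.
Difference = |0.739215 − 0.660385| = 0.078830, i.e. 0.079 to 3 decimal places.

0.079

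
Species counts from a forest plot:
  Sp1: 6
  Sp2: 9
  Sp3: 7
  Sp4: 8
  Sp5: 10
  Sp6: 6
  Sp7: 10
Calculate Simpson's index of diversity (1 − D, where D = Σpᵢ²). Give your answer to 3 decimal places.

0.851

Total N = 6+9+7+8+10+6+10 = 56, so the proportions are 0.10714, 0.16071, 0.125, 0.14286, 0.17857, 0.10714, 0.17857 (working shown to 5 dp, full precision carried).
D = 0.10714² + 0.16071² + 0.125² + 0.14286² + 0.17857² + 0.10714² + 0.17857² = 0.01148 + 0.02583 + 0.01562 + 0.02041 + 0.03189 + 0.01148 + 0.03189 = 0.14860.
So 1 − D = 0.85140, i.e. 0.851 to 3 decimal places.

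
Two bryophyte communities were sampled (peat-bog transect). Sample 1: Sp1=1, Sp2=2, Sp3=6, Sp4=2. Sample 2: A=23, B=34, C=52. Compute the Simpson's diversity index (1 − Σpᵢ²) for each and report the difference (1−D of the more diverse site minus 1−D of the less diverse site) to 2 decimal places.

Sample 1: N=11, proportions 0.0909, 0.1818, 0.5455, 0.1818, giving 1−D = 0.6281 (working shown to 4 dp, full precision carried).
Sample 2: N=109, proportions 0.211, 0.3119, 0.4771, giving 1−D = 0.6306.
Difference = |0.6281 − 0.6306| = 0.0025, i.e. 0.00 to 2 decimal places.

0.00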